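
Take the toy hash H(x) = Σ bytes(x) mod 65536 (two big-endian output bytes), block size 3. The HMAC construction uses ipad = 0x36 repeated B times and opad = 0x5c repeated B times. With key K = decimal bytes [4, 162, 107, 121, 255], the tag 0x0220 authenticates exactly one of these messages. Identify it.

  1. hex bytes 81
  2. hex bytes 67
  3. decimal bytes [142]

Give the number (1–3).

2

Key decimal bytes [4, 162, 107, 121, 255] = 04 a2 6b 79 ff is 5 bytes > B = 3, so hash it first: H(key) = 02 89, then zero-pad to 3 bytes: K' = 02 89 00.
K' ⊕ ipad = 34 bf 36; K' ⊕ opad = 5e d5 5c.
m1: inner = H(34 bf 36 81) = 01 aa; tag = H(5e d5 5c 01 aa) = 023a
m2: inner = H(34 bf 36 67) = 01 90; tag = H(5e d5 5c 01 90) = 0220 ← matches
m3: inner = H(34 bf 36 8e) = 01 b7; tag = H(5e d5 5c 01 b7) = 0247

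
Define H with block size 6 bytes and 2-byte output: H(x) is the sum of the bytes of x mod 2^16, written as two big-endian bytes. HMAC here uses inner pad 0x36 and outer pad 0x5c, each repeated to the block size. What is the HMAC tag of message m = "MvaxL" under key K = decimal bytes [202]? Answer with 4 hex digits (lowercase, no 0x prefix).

0357

Key decimal bytes [202] = ca is 1 byte ≤ B = 6; zero-pad to 6 bytes: K' = ca 00 00 00 00 00.
K' ⊕ ipad = fc 36 36 36 36 36.  K' ⊕ opad = 96 5c 5c 5c 5c 5c.
Inner input = (K'⊕ipad) ∥ m = fc 36 36 36 36 36 ∥ 4d 76 61 78 4c.
Inner hash: sum = 252+54+54+54+54+54+77+118+97+120+76 = 1010 → 03 f2.
Outer input = (K'⊕opad) ∥ inner = 96 5c 5c 5c 5c 5c ∥ 03 f2.
Outer hash (tag): sum = 150+92+92+92+92+92+3+242 = 855 → 03 57.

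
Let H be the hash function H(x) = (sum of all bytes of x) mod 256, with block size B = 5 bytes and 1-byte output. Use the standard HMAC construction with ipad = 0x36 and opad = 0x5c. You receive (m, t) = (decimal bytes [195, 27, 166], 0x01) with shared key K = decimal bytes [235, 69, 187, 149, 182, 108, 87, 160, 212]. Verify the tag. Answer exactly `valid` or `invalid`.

Key decimal bytes [235, 69, 187, 149, 182, 108, 87, 160, 212] = eb 45 bb 95 b6 6c 57 a0 d4 is 9 bytes > B = 5, so hash it first: H(key) = 6d, then zero-pad to 5 bytes: K' = 6d 00 00 00 00.
K' ⊕ ipad = 5b 36 36 36 36; K' ⊕ opad = 31 5c 5c 5c 5c.
Inner hash: sum = 91+54+54+54+54+195+27+166 = 695; mod 256 = 183 → b7.
Outer hash (recomputed tag): sum = 49+92+92+92+92+183 = 600; mod 256 = 88 → 58.
Recomputed tag = 58; claimed = 01 → mismatch.

invalid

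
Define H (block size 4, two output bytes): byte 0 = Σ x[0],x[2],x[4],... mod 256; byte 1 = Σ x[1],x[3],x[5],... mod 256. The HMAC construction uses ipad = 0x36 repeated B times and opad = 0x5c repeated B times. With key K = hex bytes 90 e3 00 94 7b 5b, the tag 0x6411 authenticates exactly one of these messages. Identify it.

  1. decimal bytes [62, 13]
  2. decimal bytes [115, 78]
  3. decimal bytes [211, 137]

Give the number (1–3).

1

Key hex bytes 90 e3 00 94 7b 5b is 6 bytes > B = 4, so hash it first: H(key) = 0b d2, then zero-pad to 4 bytes: K' = 0b d2 00 00.
K' ⊕ ipad = 3d e4 36 36; K' ⊕ opad = 57 8e 5c 5c.
m1: inner = H(3d e4 36 36 3e 0d) = b1 27; tag = H(57 8e 5c 5c b1 27) = 6411 ← matches
m2: inner = H(3d e4 36 36 73 4e) = e6 68; tag = H(57 8e 5c 5c e6 68) = 9952
m3: inner = H(3d e4 36 36 d3 89) = 46 a3; tag = H(57 8e 5c 5c 46 a3) = f98d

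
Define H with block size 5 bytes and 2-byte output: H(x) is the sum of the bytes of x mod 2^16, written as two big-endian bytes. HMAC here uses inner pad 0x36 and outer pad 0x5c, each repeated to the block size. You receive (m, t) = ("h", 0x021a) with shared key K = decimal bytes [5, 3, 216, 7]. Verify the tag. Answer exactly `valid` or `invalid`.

Key decimal bytes [5, 3, 216, 7] = 05 03 d8 07 is 4 bytes ≤ B = 5; zero-pad to 5 bytes: K' = 05 03 d8 07 00.
K' ⊕ ipad = 33 35 ee 31 36; K' ⊕ opad = 59 5f 84 5b 5c.
Inner hash: sum = 51+53+238+49+54+104 = 549 → 02 25.
Outer hash (recomputed tag): sum = 89+95+132+91+92+2+37 = 538 → 02 1a.
Recomputed tag = 021a; claimed = 021a → match.

valid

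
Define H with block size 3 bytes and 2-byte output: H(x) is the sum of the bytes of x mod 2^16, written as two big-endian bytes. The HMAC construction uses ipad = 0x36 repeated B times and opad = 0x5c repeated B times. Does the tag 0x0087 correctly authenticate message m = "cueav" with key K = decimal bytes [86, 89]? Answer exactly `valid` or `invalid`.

Key decimal bytes [86, 89] = 56 59 is 2 bytes ≤ B = 3; zero-pad to 3 bytes: K' = 56 59 00.
K' ⊕ ipad = 60 6f 36; K' ⊕ opad = 0a 05 5c.
Inner hash: sum = 96+111+54+99+117+101+97+118 = 793 → 03 19.
Outer hash (recomputed tag): sum = 10+5+92+3+25 = 135 → 00 87.
Recomputed tag = 0087; claimed = 0087 → match.

valid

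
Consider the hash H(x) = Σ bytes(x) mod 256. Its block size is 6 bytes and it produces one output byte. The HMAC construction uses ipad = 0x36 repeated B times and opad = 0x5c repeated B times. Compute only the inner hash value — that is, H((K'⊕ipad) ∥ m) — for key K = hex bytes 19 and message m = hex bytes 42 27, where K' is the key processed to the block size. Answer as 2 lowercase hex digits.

a6

Key hex bytes 19 is 1 byte ≤ B = 6; zero-pad to 6 bytes: K' = 19 00 00 00 00 00.
K' ⊕ ipad = 2f 36 36 36 36 36.
Inner input = 2f 36 36 36 36 36 ∥ 42 27.
Inner hash: sum = 47+54+54+54+54+54+66+39 = 422; mod 256 = 166 → a6.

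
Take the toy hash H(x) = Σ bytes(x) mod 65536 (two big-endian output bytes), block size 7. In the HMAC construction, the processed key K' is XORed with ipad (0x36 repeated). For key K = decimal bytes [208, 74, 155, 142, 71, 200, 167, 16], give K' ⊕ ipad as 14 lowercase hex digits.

Key decimal bytes [208, 74, 155, 142, 71, 200, 167, 16] = d0 4a 9b 8e 47 c8 a7 10 is 8 bytes > B = 7, so hash it first: H(key) = 04 09, then zero-pad to 7 bytes: K' = 04 09 00 00 00 00 00.
XOR each byte with 0x36: 04⊕36=32, 09⊕36=3f, 00⊕36=36, 00⊕36=36, 00⊕36=36, 00⊕36=36, 00⊕36=36.

323f3636363636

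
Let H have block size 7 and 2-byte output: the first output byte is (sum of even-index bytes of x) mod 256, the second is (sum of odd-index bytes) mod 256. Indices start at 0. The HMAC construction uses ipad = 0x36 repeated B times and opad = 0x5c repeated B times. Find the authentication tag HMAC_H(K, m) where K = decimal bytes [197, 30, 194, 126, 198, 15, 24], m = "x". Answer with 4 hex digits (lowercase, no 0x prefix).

Key decimal bytes [197, 30, 194, 126, 198, 15, 24] = c5 1e c2 7e c6 0f 18 is exactly B = 7 bytes: K' = c5 1e c2 7e c6 0f 18.
K' ⊕ ipad = f3 28 f4 48 f0 39 2e.  K' ⊕ opad = 99 42 9e 22 9a 53 44.
Inner input = (K'⊕ipad) ∥ m = f3 28 f4 48 f0 39 2e ∥ 78.
Inner hash: even-index sum = 773 mod 256 = 5; odd-index sum = 289 mod 256 = 33 → 05 21.
Outer input = (K'⊕opad) ∥ inner = 99 42 9e 22 9a 53 44 ∥ 05 21.
Outer hash (tag): even-index sum = 566 mod 256 = 54; odd-index sum = 188 mod 256 = 188 → 36 bc.

36bc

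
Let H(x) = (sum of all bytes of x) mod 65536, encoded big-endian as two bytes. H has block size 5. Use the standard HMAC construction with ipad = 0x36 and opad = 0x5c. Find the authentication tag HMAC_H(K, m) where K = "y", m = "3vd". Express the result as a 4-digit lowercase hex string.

Key "y" = 79 is 1 byte ≤ B = 5; zero-pad to 5 bytes: K' = 79 00 00 00 00.
K' ⊕ ipad = 4f 36 36 36 36.  K' ⊕ opad = 25 5c 5c 5c 5c.
Inner input = (K'⊕ipad) ∥ m = 4f 36 36 36 36 ∥ 33 76 64.
Inner hash: sum = 79+54+54+54+54+51+118+100 = 564 → 02 34.
Outer input = (K'⊕opad) ∥ inner = 25 5c 5c 5c 5c ∥ 02 34.
Outer hash (tag): sum = 37+92+92+92+92+2+52 = 459 → 01 cb.

01cb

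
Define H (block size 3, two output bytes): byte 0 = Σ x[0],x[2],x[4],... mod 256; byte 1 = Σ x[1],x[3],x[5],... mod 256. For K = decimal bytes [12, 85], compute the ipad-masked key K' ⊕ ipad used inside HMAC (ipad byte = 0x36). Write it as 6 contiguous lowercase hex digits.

Key decimal bytes [12, 85] = 0c 55 is 2 bytes ≤ B = 3; zero-pad to 3 bytes: K' = 0c 55 00.
XOR each byte with 0x36: 0c⊕36=3a, 55⊕36=63, 00⊕36=36.

3a6336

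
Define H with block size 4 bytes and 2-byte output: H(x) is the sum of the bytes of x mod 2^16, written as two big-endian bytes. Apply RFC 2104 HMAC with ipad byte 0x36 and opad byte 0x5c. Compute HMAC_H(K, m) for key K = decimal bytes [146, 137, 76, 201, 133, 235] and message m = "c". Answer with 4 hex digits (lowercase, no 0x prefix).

02ae

Key decimal bytes [146, 137, 76, 201, 133, 235] = 92 89 4c c9 85 eb is 6 bytes > B = 4, so hash it first: H(key) = 03 a0, then zero-pad to 4 bytes: K' = 03 a0 00 00.
K' ⊕ ipad = 35 96 36 36.  K' ⊕ opad = 5f fc 5c 5c.
Inner input = (K'⊕ipad) ∥ m = 35 96 36 36 ∥ 63.
Inner hash: sum = 53+150+54+54+99 = 410 → 01 9a.
Outer input = (K'⊕opad) ∥ inner = 5f fc 5c 5c ∥ 01 9a.
Outer hash (tag): sum = 95+252+92+92+1+154 = 686 → 02 ae.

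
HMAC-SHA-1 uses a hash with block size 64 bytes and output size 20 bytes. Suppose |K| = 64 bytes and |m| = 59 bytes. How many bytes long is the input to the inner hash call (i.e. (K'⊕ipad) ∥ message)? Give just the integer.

123

Key is 64 ≤ 64 bytes, zero-padded: |K'| = 64.
Inner input = (K'⊕ipad) ∥ m → 64 + 59 = 123 bytes.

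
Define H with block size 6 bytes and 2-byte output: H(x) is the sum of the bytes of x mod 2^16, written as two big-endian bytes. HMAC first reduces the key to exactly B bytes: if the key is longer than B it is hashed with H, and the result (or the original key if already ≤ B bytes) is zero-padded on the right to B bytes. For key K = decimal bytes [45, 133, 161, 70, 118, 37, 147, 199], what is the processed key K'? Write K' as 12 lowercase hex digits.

|K| = 8 > B = 6, so first hash the key.
H(K): sum = 45+133+161+70+118+37+147+199 = 910 → 03 8e.
Zero-pad H(K) = 03 8e to 6 bytes: K' = 03 8e 00 00 00 00.

038e00000000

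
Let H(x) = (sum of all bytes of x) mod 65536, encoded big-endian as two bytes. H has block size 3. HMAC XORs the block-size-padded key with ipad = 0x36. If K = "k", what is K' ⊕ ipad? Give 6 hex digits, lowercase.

Key "k" = 6b is 1 byte ≤ B = 3; zero-pad to 3 bytes: K' = 6b 00 00.
XOR each byte with 0x36: 6b⊕36=5d, 00⊕36=36, 00⊕36=36.

5d3636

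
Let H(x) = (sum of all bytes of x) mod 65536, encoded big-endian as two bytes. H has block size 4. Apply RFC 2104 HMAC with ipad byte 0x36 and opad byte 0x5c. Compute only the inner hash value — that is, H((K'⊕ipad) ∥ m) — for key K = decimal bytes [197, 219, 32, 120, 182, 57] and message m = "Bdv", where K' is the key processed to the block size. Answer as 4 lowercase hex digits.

Key decimal bytes [197, 219, 32, 120, 182, 57] = c5 db 20 78 b6 39 is 6 bytes > B = 4, so hash it first: H(key) = 03 27, then zero-pad to 4 bytes: K' = 03 27 00 00.
K' ⊕ ipad = 35 11 36 36.
Inner input = 35 11 36 36 ∥ 42 64 76.
Inner hash: sum = 53+17+54+54+66+100+118 = 462 → 01 ce.

01ce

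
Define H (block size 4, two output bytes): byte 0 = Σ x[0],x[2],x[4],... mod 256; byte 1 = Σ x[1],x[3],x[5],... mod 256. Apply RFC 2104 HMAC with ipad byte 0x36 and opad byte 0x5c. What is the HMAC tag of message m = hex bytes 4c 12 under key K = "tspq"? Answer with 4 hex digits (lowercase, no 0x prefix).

28fa

Key "tspq" = 74 73 70 71 is exactly B = 4 bytes: K' = 74 73 70 71.
K' ⊕ ipad = 42 45 46 47.  K' ⊕ opad = 28 2f 2c 2d.
Inner input = (K'⊕ipad) ∥ m = 42 45 46 47 ∥ 4c 12.
Inner hash: even-index sum = 212 mod 256 = 212; odd-index sum = 158 mod 256 = 158 → d4 9e.
Outer input = (K'⊕opad) ∥ inner = 28 2f 2c 2d ∥ d4 9e.
Outer hash (tag): even-index sum = 296 mod 256 = 40; odd-index sum = 250 mod 256 = 250 → 28 fa.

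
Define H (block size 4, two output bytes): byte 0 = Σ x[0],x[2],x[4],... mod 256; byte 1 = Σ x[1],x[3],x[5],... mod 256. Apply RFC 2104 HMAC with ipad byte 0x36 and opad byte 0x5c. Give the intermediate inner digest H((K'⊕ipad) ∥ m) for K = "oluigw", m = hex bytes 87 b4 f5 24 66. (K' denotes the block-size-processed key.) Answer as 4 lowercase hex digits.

9588

Key "oluigw" = 6f 6c 75 69 67 77 is 6 bytes > B = 4, so hash it first: H(key) = 4b 4c, then zero-pad to 4 bytes: K' = 4b 4c 00 00.
K' ⊕ ipad = 7d 7a 36 36.
Inner input = 7d 7a 36 36 ∥ 87 b4 f5 24 66.
Inner hash: even-index sum = 661 mod 256 = 149; odd-index sum = 392 mod 256 = 136 → 95 88.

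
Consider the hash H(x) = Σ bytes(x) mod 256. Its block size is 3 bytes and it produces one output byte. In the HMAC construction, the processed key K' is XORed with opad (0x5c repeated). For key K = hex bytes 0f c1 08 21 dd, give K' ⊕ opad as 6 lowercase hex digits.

Key hex bytes 0f c1 08 21 dd is 5 bytes > B = 3, so hash it first: H(key) = d6, then zero-pad to 3 bytes: K' = d6 00 00.
XOR each byte with 0x5c: d6⊕5c=8a, 00⊕5c=5c, 00⊕5c=5c.

8a5c5c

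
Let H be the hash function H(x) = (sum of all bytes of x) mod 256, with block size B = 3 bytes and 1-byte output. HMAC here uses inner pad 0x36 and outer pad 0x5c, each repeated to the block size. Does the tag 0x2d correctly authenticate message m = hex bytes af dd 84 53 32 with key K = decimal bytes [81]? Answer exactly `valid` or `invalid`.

Key decimal bytes [81] = 51 is 1 byte ≤ B = 3; zero-pad to 3 bytes: K' = 51 00 00.
K' ⊕ ipad = 67 36 36; K' ⊕ opad = 0d 5c 5c.
Inner hash: sum = 103+54+54+175+221+132+83+50 = 872; mod 256 = 104 → 68.
Outer hash (recomputed tag): sum = 13+92+92+104 = 301; mod 256 = 45 → 2d.
Recomputed tag = 2d; claimed = 2d → match.

valid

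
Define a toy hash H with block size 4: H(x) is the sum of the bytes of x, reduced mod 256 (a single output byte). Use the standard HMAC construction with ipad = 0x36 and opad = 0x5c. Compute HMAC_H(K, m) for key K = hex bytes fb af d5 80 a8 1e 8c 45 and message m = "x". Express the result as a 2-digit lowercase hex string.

Key hex bytes fb af d5 80 a8 1e 8c 45 is 8 bytes > B = 4, so hash it first: H(key) = 96, then zero-pad to 4 bytes: K' = 96 00 00 00.
K' ⊕ ipad = a0 36 36 36.  K' ⊕ opad = ca 5c 5c 5c.
Inner input = (K'⊕ipad) ∥ m = a0 36 36 36 ∥ 78.
Inner hash: sum = 160+54+54+54+120 = 442; mod 256 = 186 → ba.
Outer input = (K'⊕opad) ∥ inner = ca 5c 5c 5c ∥ ba.
Outer hash (tag): sum = 202+92+92+92+186 = 664; mod 256 = 152 → 98.

98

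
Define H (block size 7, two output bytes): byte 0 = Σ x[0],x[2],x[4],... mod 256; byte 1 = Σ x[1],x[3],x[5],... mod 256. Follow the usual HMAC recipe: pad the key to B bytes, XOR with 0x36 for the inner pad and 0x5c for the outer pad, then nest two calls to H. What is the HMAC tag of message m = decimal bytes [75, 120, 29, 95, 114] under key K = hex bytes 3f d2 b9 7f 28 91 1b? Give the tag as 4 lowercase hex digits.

b138

Key hex bytes 3f d2 b9 7f 28 91 1b is exactly B = 7 bytes: K' = 3f d2 b9 7f 28 91 1b.
K' ⊕ ipad = 09 e4 8f 49 1e a7 2d.  K' ⊕ opad = 63 8e e5 23 74 cd 47.
Inner input = (K'⊕ipad) ∥ m = 09 e4 8f 49 1e a7 2d ∥ 4b 78 1d 5f 72.
Inner hash: even-index sum = 442 mod 256 = 186; odd-index sum = 686 mod 256 = 174 → ba ae.
Outer input = (K'⊕opad) ∥ inner = 63 8e e5 23 74 cd 47 ∥ ba ae.
Outer hash (tag): even-index sum = 689 mod 256 = 177; odd-index sum = 568 mod 256 = 56 → b1 38.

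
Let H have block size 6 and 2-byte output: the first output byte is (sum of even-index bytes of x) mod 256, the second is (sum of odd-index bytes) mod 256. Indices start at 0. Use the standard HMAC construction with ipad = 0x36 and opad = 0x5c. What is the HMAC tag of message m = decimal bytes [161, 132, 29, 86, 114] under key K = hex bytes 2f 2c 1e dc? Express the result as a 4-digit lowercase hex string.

Key hex bytes 2f 2c 1e dc is 4 bytes ≤ B = 6; zero-pad to 6 bytes: K' = 2f 2c 1e dc 00 00.
K' ⊕ ipad = 19 1a 28 ea 36 36.  K' ⊕ opad = 73 70 42 80 5c 5c.
Inner input = (K'⊕ipad) ∥ m = 19 1a 28 ea 36 36 ∥ a1 84 1d 56 72.
Inner hash: even-index sum = 423 mod 256 = 167; odd-index sum = 532 mod 256 = 20 → a7 14.
Outer input = (K'⊕opad) ∥ inner = 73 70 42 80 5c 5c ∥ a7 14.
Outer hash (tag): even-index sum = 440 mod 256 = 184; odd-index sum = 352 mod 256 = 96 → b8 60.

b860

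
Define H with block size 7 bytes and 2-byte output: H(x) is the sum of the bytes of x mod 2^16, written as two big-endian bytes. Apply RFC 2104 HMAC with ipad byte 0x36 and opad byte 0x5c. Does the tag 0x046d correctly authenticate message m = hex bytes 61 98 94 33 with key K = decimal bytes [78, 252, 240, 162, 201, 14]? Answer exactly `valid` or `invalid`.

valid

Key decimal bytes [78, 252, 240, 162, 201, 14] = 4e fc f0 a2 c9 0e is 6 bytes ≤ B = 7; zero-pad to 7 bytes: K' = 4e fc f0 a2 c9 0e 00.
K' ⊕ ipad = 78 ca c6 94 ff 38 36; K' ⊕ opad = 12 a0 ac fe 95 52 5c.
Inner hash: sum = 120+202+198+148+255+56+54+97+152+148+51 = 1481 → 05 c9.
Outer hash (recomputed tag): sum = 18+160+172+254+149+82+92+5+201 = 1133 → 04 6d.
Recomputed tag = 046d; claimed = 046d → match.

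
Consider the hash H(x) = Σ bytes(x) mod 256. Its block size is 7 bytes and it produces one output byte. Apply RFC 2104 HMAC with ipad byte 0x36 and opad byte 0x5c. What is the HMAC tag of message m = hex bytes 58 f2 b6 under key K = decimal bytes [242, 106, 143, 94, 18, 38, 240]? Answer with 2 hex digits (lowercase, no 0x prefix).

68

Key decimal bytes [242, 106, 143, 94, 18, 38, 240] = f2 6a 8f 5e 12 26 f0 is exactly B = 7 bytes: K' = f2 6a 8f 5e 12 26 f0.
K' ⊕ ipad = c4 5c b9 68 24 10 c6.  K' ⊕ opad = ae 36 d3 02 4e 7a ac.
Inner input = (K'⊕ipad) ∥ m = c4 5c b9 68 24 10 c6 ∥ 58 f2 b6.
Inner hash: sum = 196+92+185+104+36+16+198+88+242+182 = 1339; mod 256 = 59 → 3b.
Outer input = (K'⊕opad) ∥ inner = ae 36 d3 02 4e 7a ac ∥ 3b.
Outer hash (tag): sum = 174+54+211+2+78+122+172+59 = 872; mod 256 = 104 → 68.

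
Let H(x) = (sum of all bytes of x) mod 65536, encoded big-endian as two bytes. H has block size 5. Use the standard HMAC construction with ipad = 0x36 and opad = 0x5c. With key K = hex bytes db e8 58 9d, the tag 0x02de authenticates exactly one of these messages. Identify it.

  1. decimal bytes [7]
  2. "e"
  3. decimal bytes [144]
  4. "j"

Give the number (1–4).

2

Key hex bytes db e8 58 9d is 4 bytes ≤ B = 5; zero-pad to 5 bytes: K' = db e8 58 9d 00.
K' ⊕ ipad = ed de 6e ab 36; K' ⊕ opad = 87 b4 04 c1 5c.
m1: inner = H(ed de 6e ab 36 07) = 03 21; tag = H(87 b4 04 c1 5c 03 21) = 0280
m2: inner = H(ed de 6e ab 36 65) = 03 7f; tag = H(87 b4 04 c1 5c 03 7f) = 02de ← matches
m3: inner = H(ed de 6e ab 36 90) = 03 aa; tag = H(87 b4 04 c1 5c 03 aa) = 0309
m4: inner = H(ed de 6e ab 36 6a) = 03 84; tag = H(87 b4 04 c1 5c 03 84) = 02e3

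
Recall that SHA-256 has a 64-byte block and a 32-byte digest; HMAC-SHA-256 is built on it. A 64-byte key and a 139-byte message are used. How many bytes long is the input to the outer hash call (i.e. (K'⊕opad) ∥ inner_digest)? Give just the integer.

96

Key is 64 ≤ 64 bytes, zero-padded: |K'| = 64.
Outer input = (K'⊕opad) ∥ H(inner) → 64 + 32 = 96 bytes.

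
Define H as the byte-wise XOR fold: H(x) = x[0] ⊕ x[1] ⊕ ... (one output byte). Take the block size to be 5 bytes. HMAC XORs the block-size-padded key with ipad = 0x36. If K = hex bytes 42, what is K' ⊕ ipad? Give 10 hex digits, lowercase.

Key hex bytes 42 is 1 byte ≤ B = 5; zero-pad to 5 bytes: K' = 42 00 00 00 00.
XOR each byte with 0x36: 42⊕36=74, 00⊕36=36, 00⊕36=36, 00⊕36=36, 00⊕36=36.

7436363636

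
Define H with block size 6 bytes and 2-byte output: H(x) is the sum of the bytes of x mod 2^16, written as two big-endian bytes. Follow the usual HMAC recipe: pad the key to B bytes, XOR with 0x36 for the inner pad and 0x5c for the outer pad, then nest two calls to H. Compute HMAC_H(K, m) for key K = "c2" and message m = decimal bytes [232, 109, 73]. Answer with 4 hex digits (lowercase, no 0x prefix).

Key "c2" = 63 32 is 2 bytes ≤ B = 6; zero-pad to 6 bytes: K' = 63 32 00 00 00 00.
K' ⊕ ipad = 55 04 36 36 36 36.  K' ⊕ opad = 3f 6e 5c 5c 5c 5c.
Inner input = (K'⊕ipad) ∥ m = 55 04 36 36 36 36 ∥ e8 6d 49.
Inner hash: sum = 85+4+54+54+54+54+232+109+73 = 719 → 02 cf.
Outer input = (K'⊕opad) ∥ inner = 3f 6e 5c 5c 5c 5c ∥ 02 cf.
Outer hash (tag): sum = 63+110+92+92+92+92+2+207 = 750 → 02 ee.

02ee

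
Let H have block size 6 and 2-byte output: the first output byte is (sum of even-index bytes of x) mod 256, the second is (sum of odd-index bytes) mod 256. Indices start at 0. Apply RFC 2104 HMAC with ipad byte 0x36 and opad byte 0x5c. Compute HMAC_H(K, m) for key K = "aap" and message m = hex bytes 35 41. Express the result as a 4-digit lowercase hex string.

Key "aap" = 61 61 70 is 3 bytes ≤ B = 6; zero-pad to 6 bytes: K' = 61 61 70 00 00 00.
K' ⊕ ipad = 57 57 46 36 36 36.  K' ⊕ opad = 3d 3d 2c 5c 5c 5c.
Inner input = (K'⊕ipad) ∥ m = 57 57 46 36 36 36 ∥ 35 41.
Inner hash: even-index sum = 264 mod 256 = 8; odd-index sum = 260 mod 256 = 4 → 08 04.
Outer input = (K'⊕opad) ∥ inner = 3d 3d 2c 5c 5c 5c ∥ 08 04.
Outer hash (tag): even-index sum = 205 mod 256 = 205; odd-index sum = 249 mod 256 = 249 → cd f9.

cdf9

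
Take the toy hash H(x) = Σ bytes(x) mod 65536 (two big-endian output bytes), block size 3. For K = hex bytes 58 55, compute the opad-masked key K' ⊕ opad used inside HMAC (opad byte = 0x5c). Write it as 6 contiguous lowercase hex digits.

04095c

Key hex bytes 58 55 is 2 bytes ≤ B = 3; zero-pad to 3 bytes: K' = 58 55 00.
XOR each byte with 0x5c: 58⊕5c=04, 55⊕5c=09, 00⊕5c=5c.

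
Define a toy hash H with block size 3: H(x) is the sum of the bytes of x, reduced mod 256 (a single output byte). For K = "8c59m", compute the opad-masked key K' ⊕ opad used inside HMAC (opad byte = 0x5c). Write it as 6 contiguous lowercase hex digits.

2a5c5c

Key "8c59m" = 38 63 35 39 6d is 5 bytes > B = 3, so hash it first: H(key) = 76, then zero-pad to 3 bytes: K' = 76 00 00.
XOR each byte with 0x5c: 76⊕5c=2a, 00⊕5c=5c, 00⊕5c=5c.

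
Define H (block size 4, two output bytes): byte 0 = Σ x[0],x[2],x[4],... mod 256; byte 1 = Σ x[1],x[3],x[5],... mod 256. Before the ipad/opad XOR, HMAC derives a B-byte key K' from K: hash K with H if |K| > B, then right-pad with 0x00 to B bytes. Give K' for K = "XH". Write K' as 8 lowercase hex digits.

Key "XH" = 58 48 is 2 bytes ≤ B = 4; zero-pad to 4 bytes: K' = 58 48 00 00.

58480000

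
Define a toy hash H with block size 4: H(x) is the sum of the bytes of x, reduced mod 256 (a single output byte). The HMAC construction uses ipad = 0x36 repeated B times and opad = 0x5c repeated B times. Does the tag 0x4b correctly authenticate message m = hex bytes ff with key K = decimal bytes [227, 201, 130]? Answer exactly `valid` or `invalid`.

Key decimal bytes [227, 201, 130] = e3 c9 82 is 3 bytes ≤ B = 4; zero-pad to 4 bytes: K' = e3 c9 82 00.
K' ⊕ ipad = d5 ff b4 36; K' ⊕ opad = bf 95 de 5c.
Inner hash: sum = 213+255+180+54+255 = 957; mod 256 = 189 → bd.
Outer hash (recomputed tag): sum = 191+149+222+92+189 = 843; mod 256 = 75 → 4b.
Recomputed tag = 4b; claimed = 4b → match.

valid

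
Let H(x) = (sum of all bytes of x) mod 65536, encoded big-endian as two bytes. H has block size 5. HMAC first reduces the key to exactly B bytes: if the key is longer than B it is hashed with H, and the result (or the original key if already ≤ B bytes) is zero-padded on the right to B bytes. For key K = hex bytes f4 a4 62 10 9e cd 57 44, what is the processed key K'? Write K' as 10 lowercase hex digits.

0410000000

|K| = 8 > B = 5, so first hash the key.
H(K): sum = 244+164+98+16+158+205+87+68 = 1040 → 04 10.
Zero-pad H(K) = 04 10 to 5 bytes: K' = 04 10 00 00 00.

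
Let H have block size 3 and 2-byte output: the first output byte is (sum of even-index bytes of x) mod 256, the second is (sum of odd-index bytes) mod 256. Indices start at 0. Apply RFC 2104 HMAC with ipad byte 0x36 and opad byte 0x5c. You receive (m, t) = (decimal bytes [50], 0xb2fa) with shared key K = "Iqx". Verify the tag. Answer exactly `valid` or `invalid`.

valid

Key "Iqx" = 49 71 78 is exactly B = 3 bytes: K' = 49 71 78.
K' ⊕ ipad = 7f 47 4e; K' ⊕ opad = 15 2d 24.
Inner hash: even-index sum = 205 mod 256 = 205; odd-index sum = 121 mod 256 = 121 → cd 79.
Outer hash (recomputed tag): even-index sum = 178 mod 256 = 178; odd-index sum = 250 mod 256 = 250 → b2 fa.
Recomputed tag = b2fa; claimed = b2fa → match.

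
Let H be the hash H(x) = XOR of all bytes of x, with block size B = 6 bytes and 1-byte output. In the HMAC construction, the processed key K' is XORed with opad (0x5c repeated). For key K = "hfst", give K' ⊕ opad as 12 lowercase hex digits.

343a2f285c5c

Key "hfst" = 68 66 73 74 is 4 bytes ≤ B = 6; zero-pad to 6 bytes: K' = 68 66 73 74 00 00.
XOR each byte with 0x5c: 68⊕5c=34, 66⊕5c=3a, 73⊕5c=2f, 74⊕5c=28, 00⊕5c=5c, 00⊕5c=5c.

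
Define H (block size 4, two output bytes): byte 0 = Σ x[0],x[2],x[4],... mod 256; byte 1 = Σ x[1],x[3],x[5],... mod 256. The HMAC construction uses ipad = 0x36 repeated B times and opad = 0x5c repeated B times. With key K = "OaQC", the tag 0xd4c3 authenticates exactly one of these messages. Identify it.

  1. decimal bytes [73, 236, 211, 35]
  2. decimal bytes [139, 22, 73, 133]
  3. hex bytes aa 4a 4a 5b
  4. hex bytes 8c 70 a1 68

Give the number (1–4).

Key "OaQC" = 4f 61 51 43 is exactly B = 4 bytes: K' = 4f 61 51 43.
K' ⊕ ipad = 79 57 67 75; K' ⊕ opad = 13 3d 0d 1f.
m1: inner = H(79 57 67 75 49 ec d3 23) = fc db; tag = H(13 3d 0d 1f fc db) = 1c37
m2: inner = H(79 57 67 75 8b 16 49 85) = b4 67; tag = H(13 3d 0d 1f b4 67) = d4c3 ← matches
m3: inner = H(79 57 67 75 aa 4a 4a 5b) = d4 71; tag = H(13 3d 0d 1f d4 71) = f4cd
m4: inner = H(79 57 67 75 8c 70 a1 68) = 0d a4; tag = H(13 3d 0d 1f 0d a4) = 2d00

2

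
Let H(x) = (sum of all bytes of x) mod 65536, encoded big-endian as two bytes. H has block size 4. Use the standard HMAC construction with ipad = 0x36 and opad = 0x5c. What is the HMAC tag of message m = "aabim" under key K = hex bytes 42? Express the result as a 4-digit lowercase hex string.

0145

Key hex bytes 42 is 1 byte ≤ B = 4; zero-pad to 4 bytes: K' = 42 00 00 00.
K' ⊕ ipad = 74 36 36 36.  K' ⊕ opad = 1e 5c 5c 5c.
Inner input = (K'⊕ipad) ∥ m = 74 36 36 36 ∥ 61 61 62 69 6d.
Inner hash: sum = 116+54+54+54+97+97+98+105+109 = 784 → 03 10.
Outer input = (K'⊕opad) ∥ inner = 1e 5c 5c 5c ∥ 03 10.
Outer hash (tag): sum = 30+92+92+92+3+16 = 325 → 01 45.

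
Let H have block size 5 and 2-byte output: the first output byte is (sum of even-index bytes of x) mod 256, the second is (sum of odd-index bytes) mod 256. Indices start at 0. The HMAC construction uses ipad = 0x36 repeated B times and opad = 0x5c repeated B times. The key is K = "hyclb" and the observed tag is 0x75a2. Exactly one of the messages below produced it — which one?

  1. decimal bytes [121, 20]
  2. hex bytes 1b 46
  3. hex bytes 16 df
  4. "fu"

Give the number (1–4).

2

Key "hyclb" = 68 79 63 6c 62 is exactly B = 5 bytes: K' = 68 79 63 6c 62.
K' ⊕ ipad = 5e 4f 55 5a 54; K' ⊕ opad = 34 25 3f 30 3e.
m1: inner = H(5e 4f 55 5a 54 79 14) = 1b 22; tag = H(34 25 3f 30 3e 1b 22) = d370
m2: inner = H(5e 4f 55 5a 54 1b 46) = 4d c4; tag = H(34 25 3f 30 3e 4d c4) = 75a2 ← matches
m3: inner = H(5e 4f 55 5a 54 16 df) = e6 bf; tag = H(34 25 3f 30 3e e6 bf) = 703b
m4: inner = H(5e 4f 55 5a 54 66 75) = 7c 0f; tag = H(34 25 3f 30 3e 7c 0f) = c0d1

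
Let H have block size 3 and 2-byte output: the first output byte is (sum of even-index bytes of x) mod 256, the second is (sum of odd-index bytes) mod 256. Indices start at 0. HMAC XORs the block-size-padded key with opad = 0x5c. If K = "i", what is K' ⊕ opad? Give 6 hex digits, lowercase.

Key "i" = 69 is 1 byte ≤ B = 3; zero-pad to 3 bytes: K' = 69 00 00.
XOR each byte with 0x5c: 69⊕5c=35, 00⊕5c=5c, 00⊕5c=5c.

355c5c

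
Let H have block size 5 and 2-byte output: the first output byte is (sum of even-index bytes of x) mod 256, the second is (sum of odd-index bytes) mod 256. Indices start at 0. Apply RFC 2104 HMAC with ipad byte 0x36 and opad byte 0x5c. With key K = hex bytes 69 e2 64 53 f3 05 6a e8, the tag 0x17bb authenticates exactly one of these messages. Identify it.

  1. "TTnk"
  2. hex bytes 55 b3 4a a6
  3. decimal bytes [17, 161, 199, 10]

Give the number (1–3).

2

Key hex bytes 69 e2 64 53 f3 05 6a e8 is 8 bytes > B = 5, so hash it first: H(key) = 2a 22, then zero-pad to 5 bytes: K' = 2a 22 00 00 00.
K' ⊕ ipad = 1c 14 36 36 36; K' ⊕ opad = 76 7e 5c 5c 5c.
m1: inner = H(1c 14 36 36 36 54 54 6e 6b) = 47 0c; tag = H(76 7e 5c 5c 5c 47 0c) = 3a21
m2: inner = H(1c 14 36 36 36 55 b3 4a a6) = e1 e9; tag = H(76 7e 5c 5c 5c e1 e9) = 17bb ← matches
m3: inner = H(1c 14 36 36 36 11 a1 c7 0a) = 33 22; tag = H(76 7e 5c 5c 5c 33 22) = 500d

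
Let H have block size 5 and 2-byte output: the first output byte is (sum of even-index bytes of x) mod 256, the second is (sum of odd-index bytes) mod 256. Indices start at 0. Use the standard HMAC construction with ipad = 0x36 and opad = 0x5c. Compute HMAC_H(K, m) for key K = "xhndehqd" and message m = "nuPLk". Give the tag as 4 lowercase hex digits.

a5d7

Key "xhndehqd" = 78 68 6e 64 65 68 71 64 is 8 bytes > B = 5, so hash it first: H(key) = bc 98, then zero-pad to 5 bytes: K' = bc 98 00 00 00.
K' ⊕ ipad = 8a ae 36 36 36.  K' ⊕ opad = e0 c4 5c 5c 5c.
Inner input = (K'⊕ipad) ∥ m = 8a ae 36 36 36 ∥ 6e 75 50 4c 6b.
Inner hash: even-index sum = 439 mod 256 = 183; odd-index sum = 525 mod 256 = 13 → b7 0d.
Outer input = (K'⊕opad) ∥ inner = e0 c4 5c 5c 5c ∥ b7 0d.
Outer hash (tag): even-index sum = 421 mod 256 = 165; odd-index sum = 471 mod 256 = 215 → a5 d7.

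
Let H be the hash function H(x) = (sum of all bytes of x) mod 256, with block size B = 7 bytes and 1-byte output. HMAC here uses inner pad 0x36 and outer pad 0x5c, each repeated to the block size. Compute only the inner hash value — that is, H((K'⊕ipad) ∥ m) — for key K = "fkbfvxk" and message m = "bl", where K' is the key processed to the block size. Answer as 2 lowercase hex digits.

0a

Key "fkbfvxk" = 66 6b 62 66 76 78 6b is exactly B = 7 bytes: K' = 66 6b 62 66 76 78 6b.
K' ⊕ ipad = 50 5d 54 50 40 4e 5d.
Inner input = 50 5d 54 50 40 4e 5d ∥ 62 6c.
Inner hash: sum = 80+93+84+80+64+78+93+98+108 = 778; mod 256 = 10 → 0a.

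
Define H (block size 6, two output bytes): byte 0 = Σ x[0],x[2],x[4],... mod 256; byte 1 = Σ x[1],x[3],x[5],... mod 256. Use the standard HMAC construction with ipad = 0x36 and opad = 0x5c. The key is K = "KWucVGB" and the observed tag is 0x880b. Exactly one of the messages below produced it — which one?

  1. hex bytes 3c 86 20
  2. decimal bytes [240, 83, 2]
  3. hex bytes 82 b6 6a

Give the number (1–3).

Key "KWucVGB" = 4b 57 75 63 56 47 42 is 7 bytes > B = 6, so hash it first: H(key) = 58 01, then zero-pad to 6 bytes: K' = 58 01 00 00 00 00.
K' ⊕ ipad = 6e 37 36 36 36 36; K' ⊕ opad = 04 5d 5c 5c 5c 5c.
m1: inner = H(6e 37 36 36 36 36 3c 86 20) = 36 29; tag = H(04 5d 5c 5c 5c 5c 36 29) = f23e
m2: inner = H(6e 37 36 36 36 36 f0 53 02) = cc f6; tag = H(04 5d 5c 5c 5c 5c cc f6) = 880b ← matches
m3: inner = H(6e 37 36 36 36 36 82 b6 6a) = c6 59; tag = H(04 5d 5c 5c 5c 5c c6 59) = 826e

2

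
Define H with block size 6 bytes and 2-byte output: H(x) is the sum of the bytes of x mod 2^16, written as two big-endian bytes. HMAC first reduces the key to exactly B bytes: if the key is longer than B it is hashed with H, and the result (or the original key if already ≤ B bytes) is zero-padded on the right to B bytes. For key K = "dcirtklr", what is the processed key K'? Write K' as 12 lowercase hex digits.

|K| = 8 > B = 6, so first hash the key.
H(K): sum = 100+99+105+114+116+107+108+114 = 863 → 03 5f.
Zero-pad H(K) = 03 5f to 6 bytes: K' = 03 5f 00 00 00 00.

035f00000000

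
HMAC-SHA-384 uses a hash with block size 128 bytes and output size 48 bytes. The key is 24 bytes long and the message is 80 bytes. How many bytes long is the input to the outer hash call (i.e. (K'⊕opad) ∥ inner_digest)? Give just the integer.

Key is 24 ≤ 128 bytes, zero-padded: |K'| = 128.
Outer input = (K'⊕opad) ∥ H(inner) → 128 + 48 = 176 bytes.

176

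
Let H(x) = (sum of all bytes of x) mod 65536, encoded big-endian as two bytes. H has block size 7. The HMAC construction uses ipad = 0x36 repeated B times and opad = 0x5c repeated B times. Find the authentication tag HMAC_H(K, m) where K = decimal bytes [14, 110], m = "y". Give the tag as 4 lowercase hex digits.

Key decimal bytes [14, 110] = 0e 6e is 2 bytes ≤ B = 7; zero-pad to 7 bytes: K' = 0e 6e 00 00 00 00 00.
K' ⊕ ipad = 38 58 36 36 36 36 36.  K' ⊕ opad = 52 32 5c 5c 5c 5c 5c.
Inner input = (K'⊕ipad) ∥ m = 38 58 36 36 36 36 36 ∥ 79.
Inner hash: sum = 56+88+54+54+54+54+54+121 = 535 → 02 17.
Outer input = (K'⊕opad) ∥ inner = 52 32 5c 5c 5c 5c 5c ∥ 02 17.
Outer hash (tag): sum = 82+50+92+92+92+92+92+2+23 = 617 → 02 69.

0269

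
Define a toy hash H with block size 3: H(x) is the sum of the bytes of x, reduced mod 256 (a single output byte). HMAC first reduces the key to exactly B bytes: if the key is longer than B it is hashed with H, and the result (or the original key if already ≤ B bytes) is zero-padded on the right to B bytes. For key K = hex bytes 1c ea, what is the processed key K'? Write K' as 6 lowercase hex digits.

1cea00

Key hex bytes 1c ea is 2 bytes ≤ B = 3; zero-pad to 3 bytes: K' = 1c ea 00.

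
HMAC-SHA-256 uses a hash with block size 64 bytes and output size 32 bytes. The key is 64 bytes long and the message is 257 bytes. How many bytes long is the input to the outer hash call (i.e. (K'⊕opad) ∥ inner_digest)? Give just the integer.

Key is 64 ≤ 64 bytes, zero-padded: |K'| = 64.
Outer input = (K'⊕opad) ∥ H(inner) → 64 + 32 = 96 bytes.

96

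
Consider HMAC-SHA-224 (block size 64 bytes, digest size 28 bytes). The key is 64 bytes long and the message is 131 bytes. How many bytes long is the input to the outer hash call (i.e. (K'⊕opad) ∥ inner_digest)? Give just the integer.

Key is 64 ≤ 64 bytes, zero-padded: |K'| = 64.
Outer input = (K'⊕opad) ∥ H(inner) → 64 + 28 = 92 bytes.

92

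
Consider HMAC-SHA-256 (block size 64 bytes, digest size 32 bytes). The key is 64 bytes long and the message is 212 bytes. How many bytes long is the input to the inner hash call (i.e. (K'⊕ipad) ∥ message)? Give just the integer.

Key is 64 ≤ 64 bytes, zero-padded: |K'| = 64.
Inner input = (K'⊕ipad) ∥ m → 64 + 212 = 276 bytes.

276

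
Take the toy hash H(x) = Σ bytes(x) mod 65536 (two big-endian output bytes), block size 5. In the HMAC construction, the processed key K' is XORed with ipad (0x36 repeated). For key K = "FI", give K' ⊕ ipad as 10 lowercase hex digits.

707f363636

Key "FI" = 46 49 is 2 bytes ≤ B = 5; zero-pad to 5 bytes: K' = 46 49 00 00 00.
XOR each byte with 0x36: 46⊕36=70, 49⊕36=7f, 00⊕36=36, 00⊕36=36, 00⊕36=36.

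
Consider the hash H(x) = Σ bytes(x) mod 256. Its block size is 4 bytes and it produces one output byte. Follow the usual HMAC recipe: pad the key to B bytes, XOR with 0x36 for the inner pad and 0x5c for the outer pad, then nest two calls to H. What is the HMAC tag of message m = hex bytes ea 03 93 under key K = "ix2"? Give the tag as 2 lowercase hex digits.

8a

Key "ix2" = 69 78 32 is 3 bytes ≤ B = 4; zero-pad to 4 bytes: K' = 69 78 32 00.
K' ⊕ ipad = 5f 4e 04 36.  K' ⊕ opad = 35 24 6e 5c.
Inner input = (K'⊕ipad) ∥ m = 5f 4e 04 36 ∥ ea 03 93.
Inner hash: sum = 95+78+4+54+234+3+147 = 615; mod 256 = 103 → 67.
Outer input = (K'⊕opad) ∥ inner = 35 24 6e 5c ∥ 67.
Outer hash (tag): sum = 53+36+110+92+103 = 394; mod 256 = 138 → 8a.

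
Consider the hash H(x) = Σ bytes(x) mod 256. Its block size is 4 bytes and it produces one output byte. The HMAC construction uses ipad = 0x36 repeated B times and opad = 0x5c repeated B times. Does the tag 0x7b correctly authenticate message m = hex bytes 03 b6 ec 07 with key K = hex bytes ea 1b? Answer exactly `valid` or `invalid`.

invalid

Key hex bytes ea 1b is 2 bytes ≤ B = 4; zero-pad to 4 bytes: K' = ea 1b 00 00.
K' ⊕ ipad = dc 2d 36 36; K' ⊕ opad = b6 47 5c 5c.
Inner hash: sum = 220+45+54+54+3+182+236+7 = 801; mod 256 = 33 → 21.
Outer hash (recomputed tag): sum = 182+71+92+92+33 = 470; mod 256 = 214 → d6.
Recomputed tag = d6; claimed = 7b → mismatch.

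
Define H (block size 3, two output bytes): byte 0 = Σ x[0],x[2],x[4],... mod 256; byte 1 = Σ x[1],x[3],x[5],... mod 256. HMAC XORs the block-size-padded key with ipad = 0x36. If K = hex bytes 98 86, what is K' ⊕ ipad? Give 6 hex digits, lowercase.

aeb036

Key hex bytes 98 86 is 2 bytes ≤ B = 3; zero-pad to 3 bytes: K' = 98 86 00.
XOR each byte with 0x36: 98⊕36=ae, 86⊕36=b0, 00⊕36=36.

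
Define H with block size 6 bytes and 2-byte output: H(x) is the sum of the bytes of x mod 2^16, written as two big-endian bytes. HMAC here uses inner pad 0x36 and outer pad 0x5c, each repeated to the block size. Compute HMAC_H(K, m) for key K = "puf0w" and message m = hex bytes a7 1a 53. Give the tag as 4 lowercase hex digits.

Key "puf0w" = 70 75 66 30 77 is 5 bytes ≤ B = 6; zero-pad to 6 bytes: K' = 70 75 66 30 77 00.
K' ⊕ ipad = 46 43 50 06 41 36.  K' ⊕ opad = 2c 29 3a 6c 2b 5c.
Inner input = (K'⊕ipad) ∥ m = 46 43 50 06 41 36 ∥ a7 1a 53.
Inner hash: sum = 70+67+80+6+65+54+167+26+83 = 618 → 02 6a.
Outer input = (K'⊕opad) ∥ inner = 2c 29 3a 6c 2b 5c ∥ 02 6a.
Outer hash (tag): sum = 44+41+58+108+43+92+2+106 = 494 → 01 ee.

01ee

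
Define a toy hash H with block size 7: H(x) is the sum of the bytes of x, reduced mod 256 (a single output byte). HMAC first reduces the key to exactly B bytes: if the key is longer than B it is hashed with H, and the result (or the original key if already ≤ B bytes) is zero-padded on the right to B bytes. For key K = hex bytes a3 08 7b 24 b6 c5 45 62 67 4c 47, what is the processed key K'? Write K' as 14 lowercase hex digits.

|K| = 11 > B = 7, so first hash the key.
H(K): sum = 163+8+123+36+182+197+69+98+103+76+71 = 1126; mod 256 = 102 → 66.
Zero-pad H(K) = 66 to 7 bytes: K' = 66 00 00 00 00 00 00.

66000000000000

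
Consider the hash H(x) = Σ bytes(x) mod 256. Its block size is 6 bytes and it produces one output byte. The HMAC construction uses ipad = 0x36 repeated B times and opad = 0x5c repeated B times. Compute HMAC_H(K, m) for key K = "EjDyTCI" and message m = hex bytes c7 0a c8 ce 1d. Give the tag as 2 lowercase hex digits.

e8

Key "EjDyTCI" = 45 6a 44 79 54 43 49 is 7 bytes > B = 6, so hash it first: H(key) = 4c, then zero-pad to 6 bytes: K' = 4c 00 00 00 00 00.
K' ⊕ ipad = 7a 36 36 36 36 36.  K' ⊕ opad = 10 5c 5c 5c 5c 5c.
Inner input = (K'⊕ipad) ∥ m = 7a 36 36 36 36 36 ∥ c7 0a c8 ce 1d.
Inner hash: sum = 122+54+54+54+54+54+199+10+200+206+29 = 1036; mod 256 = 12 → 0c.
Outer input = (K'⊕opad) ∥ inner = 10 5c 5c 5c 5c 5c ∥ 0c.
Outer hash (tag): sum = 16+92+92+92+92+92+12 = 488; mod 256 = 232 → e8.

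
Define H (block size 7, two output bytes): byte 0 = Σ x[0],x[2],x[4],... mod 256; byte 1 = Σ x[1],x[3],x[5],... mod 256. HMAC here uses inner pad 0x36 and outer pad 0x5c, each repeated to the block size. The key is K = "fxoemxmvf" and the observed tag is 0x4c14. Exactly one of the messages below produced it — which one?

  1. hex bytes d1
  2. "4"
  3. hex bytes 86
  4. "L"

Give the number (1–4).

3

Key "fxoemxmvf" = 66 78 6f 65 6d 78 6d 76 66 is 9 bytes > B = 7, so hash it first: H(key) = 15 cb, then zero-pad to 7 bytes: K' = 15 cb 00 00 00 00 00.
K' ⊕ ipad = 23 fd 36 36 36 36 36; K' ⊕ opad = 49 97 5c 5c 5c 5c 5c.
m1: inner = H(23 fd 36 36 36 36 36 d1) = c5 3a; tag = H(49 97 5c 5c 5c 5c 5c c5 3a) = 9714
m2: inner = H(23 fd 36 36 36 36 36 34) = c5 9d; tag = H(49 97 5c 5c 5c 5c 5c c5 9d) = fa14
m3: inner = H(23 fd 36 36 36 36 36 86) = c5 ef; tag = H(49 97 5c 5c 5c 5c 5c c5 ef) = 4c14 ← matches
m4: inner = H(23 fd 36 36 36 36 36 4c) = c5 b5; tag = H(49 97 5c 5c 5c 5c 5c c5 b5) = 1214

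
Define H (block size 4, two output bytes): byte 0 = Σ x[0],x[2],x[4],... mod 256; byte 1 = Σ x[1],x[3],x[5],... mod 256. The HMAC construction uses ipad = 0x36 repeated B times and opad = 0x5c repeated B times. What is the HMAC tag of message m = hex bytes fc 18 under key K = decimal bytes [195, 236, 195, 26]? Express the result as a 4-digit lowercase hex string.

2414

Key decimal bytes [195, 236, 195, 26] = c3 ec c3 1a is exactly B = 4 bytes: K' = c3 ec c3 1a.
K' ⊕ ipad = f5 da f5 2c.  K' ⊕ opad = 9f b0 9f 46.
Inner input = (K'⊕ipad) ∥ m = f5 da f5 2c ∥ fc 18.
Inner hash: even-index sum = 742 mod 256 = 230; odd-index sum = 286 mod 256 = 30 → e6 1e.
Outer input = (K'⊕opad) ∥ inner = 9f b0 9f 46 ∥ e6 1e.
Outer hash (tag): even-index sum = 548 mod 256 = 36; odd-index sum = 276 mod 256 = 20 → 24 14.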